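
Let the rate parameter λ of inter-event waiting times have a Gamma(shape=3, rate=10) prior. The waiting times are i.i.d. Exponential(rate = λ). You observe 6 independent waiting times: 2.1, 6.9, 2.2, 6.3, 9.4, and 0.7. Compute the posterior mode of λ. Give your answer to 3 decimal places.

λ̂_MAP = 0.213

The Exponential(rate=λ) likelihood is ∝ λ^n e^(−λΣtᵢ). Here n = 6 and Σtᵢ = 2.1 + 6.9 + 2.2 + 6.3 + 9.4 + 0.7 = 27.6.
Posterior ∝ λ^2e^(−10λ) · λ^6e^(−27.6λ) = λ^8e^(−37.6λ), i.e. Gamma(9, 37.6).
Mode = (a−1)/b = 8/37.6 ≈ 0.213.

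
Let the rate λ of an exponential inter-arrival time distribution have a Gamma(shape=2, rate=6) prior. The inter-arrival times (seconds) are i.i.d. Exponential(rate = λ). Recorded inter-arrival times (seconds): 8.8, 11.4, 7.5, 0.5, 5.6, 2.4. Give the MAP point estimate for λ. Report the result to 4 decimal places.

λ̂_MAP = 0.1659

The Exponential(rate=λ) likelihood is ∝ λ^n e^(−λΣtᵢ). Here n = 6 and Σtᵢ = 8.8 + 11.4 + 7.5 + 0.5 + 5.6 + 2.4 = 36.2.
Posterior ∝ λe^(−6λ) · λ^6e^(−36.2λ) = λ^7e^(−42.2λ), i.e. Gamma(8, 42.2).
Mode = (a−1)/b = 7/42.2 ≈ 0.1659.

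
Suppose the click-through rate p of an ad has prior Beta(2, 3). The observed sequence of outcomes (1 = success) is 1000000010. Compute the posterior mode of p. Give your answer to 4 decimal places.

p̂_MAP = 0.2308

Prior: Beta(2, 3).
Data: 2 successes in 10 trials (from the sequence). The binomial likelihood contributes p^2(1−p)^8, so the posterior is Beta(2+2, 3+8) = Beta(4, 11).
For Beta(a, b) with a, b > 1 the mode is (a−1)/(a+b−2) = 3/13 ≈ 0.2308.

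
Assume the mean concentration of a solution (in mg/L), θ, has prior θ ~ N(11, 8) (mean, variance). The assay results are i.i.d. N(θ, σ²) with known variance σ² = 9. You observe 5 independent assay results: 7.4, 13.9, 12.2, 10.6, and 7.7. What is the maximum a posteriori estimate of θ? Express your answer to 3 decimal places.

n = 5; x̄ = (7.4 + 13.9 + 12.2 + 10.6 + 7.7)/5 = 51.8/5 = 10.36.
For a Normal prior and Normal likelihood with known variance, the posterior is Normal; its mode equals its mean, the precision-weighted average.
Prior precision 1/σ₀² = 1/8 = 0.125; data precision n/σ² = 5/9.
θ̂ = (0.125·11 + (5/9)·10.36) / (0.125 + 5/9) = (2567/360)/(49/72) = 2567/245 ≈ 10.478.

θ̂_MAP = 10.478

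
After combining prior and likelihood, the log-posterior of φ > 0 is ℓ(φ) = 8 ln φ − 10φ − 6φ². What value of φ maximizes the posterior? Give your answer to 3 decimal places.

φ̂_MAP = 0.500

ℓ'(φ) = 8/φ − 10 − 12φ. Setting this to zero and multiplying by φ: 12φ² + 10φ − 8 = 0.
φ = (−10 + √(10² + 4·12·8)) / (2·12) = (−10 + √484) / 24 = (−10 + 22)/24 = 1/2.
ℓ''(φ) = −8/φ² − 12 < 0, confirming a maximum.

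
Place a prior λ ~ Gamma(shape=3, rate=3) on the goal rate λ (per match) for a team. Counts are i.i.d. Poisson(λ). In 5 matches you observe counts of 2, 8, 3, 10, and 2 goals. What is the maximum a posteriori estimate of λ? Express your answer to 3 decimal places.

λ̂_MAP = 3.375

Σxᵢ = 2+8+3+10+2 = 25, with n = 5.
Posterior ∝ λ^2e^(−3λ) · λ^25e^(−5λ) = λ^27e^(−8λ), i.e. Gamma(shape=28, rate=8).
The mode of a Gamma(a, b) with a ≥ 1 (shape–rate) is (a−1)/b = 27/8 ≈ 3.375.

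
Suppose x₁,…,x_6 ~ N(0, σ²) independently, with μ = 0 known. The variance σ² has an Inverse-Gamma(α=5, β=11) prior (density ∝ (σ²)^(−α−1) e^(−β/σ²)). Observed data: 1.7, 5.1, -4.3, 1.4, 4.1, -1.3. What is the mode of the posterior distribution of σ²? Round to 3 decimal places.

Sum of squared deviations about the known mean: SS = (1.7−0)² + (5.1−0)² + (-4.3−0)² + (1.4−0)² + (4.1−0)² + (-1.3−0)² = 67.85.
The Normal likelihood contributes (σ²)^(−n/2) exp(−SS/(2σ²)), so the posterior is Inverse-Gamma(α + n/2, β + SS/2) = Inverse-Gamma(8, 44.925).
The mode of Inverse-Gamma(a, b) is b/(a+1) = 44.925/9 ≈ 4.992.

σ̂²_MAP = 4.992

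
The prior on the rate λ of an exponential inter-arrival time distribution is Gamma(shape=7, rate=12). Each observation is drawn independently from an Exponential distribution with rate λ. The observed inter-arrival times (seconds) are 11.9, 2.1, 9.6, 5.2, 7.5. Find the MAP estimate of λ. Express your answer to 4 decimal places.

λ̂_MAP = 0.2277

The Exponential(rate=λ) likelihood is ∝ λ^n e^(−λΣtᵢ). Here n = 5 and Σtᵢ = 11.9 + 2.1 + 9.6 + 5.2 + 7.5 = 36.3.
Posterior ∝ λ^6e^(−12λ) · λ^5e^(−36.3λ) = λ^11e^(−48.3λ), i.e. Gamma(12, 48.3).
Mode = (a−1)/b = 11/48.3 ≈ 0.2277.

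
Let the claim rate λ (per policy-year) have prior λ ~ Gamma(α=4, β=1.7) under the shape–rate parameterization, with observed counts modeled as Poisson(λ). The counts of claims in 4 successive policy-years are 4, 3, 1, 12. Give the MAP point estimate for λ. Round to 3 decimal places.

Σxᵢ = 4+3+1+12 = 20, with n = 4.
Posterior ∝ λ^3e^(−1.7λ) · λ^20e^(−4λ) = λ^23e^(−5.7λ), i.e. Gamma(shape=24, rate=5.7).
The mode of a Gamma(a, b) with a ≥ 1 (shape–rate) is (a−1)/b = 23/5.7 ≈ 4.035.

λ̂_MAP = 4.035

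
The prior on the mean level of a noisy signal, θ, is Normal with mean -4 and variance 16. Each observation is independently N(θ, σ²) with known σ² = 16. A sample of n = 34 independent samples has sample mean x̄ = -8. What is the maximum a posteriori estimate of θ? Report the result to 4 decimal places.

θ̂_MAP = -7.8857

n = 34, x̄ = -8.
For a Normal prior and Normal likelihood with known variance, the posterior is Normal; its mode equals its mean, the precision-weighted average.
Prior precision 1/σ₀² = 1/16 = 0.0625; data precision n/σ² = 34/16 = 2.125.
θ̂ = (0.0625·(-4) + 2.125·(-8)) / (0.0625 + 2.125) = (-17.25)/2.1875 = -276/35 ≈ -7.8857.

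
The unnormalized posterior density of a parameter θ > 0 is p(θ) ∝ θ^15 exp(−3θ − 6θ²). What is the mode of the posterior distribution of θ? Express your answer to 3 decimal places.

ℓ'(θ) = 15/θ − 3 − 12θ. Setting this to zero and multiplying by θ: 12θ² + 3θ − 15 = 0.
θ = (−3 + √(3² + 4·12·15)) / (2·12) = (−3 + √729) / 24 = (−3 + 27)/24 = 1.
ℓ''(θ) = −15/θ² − 12 < 0, confirming a maximum.

θ̂_MAP = 1.000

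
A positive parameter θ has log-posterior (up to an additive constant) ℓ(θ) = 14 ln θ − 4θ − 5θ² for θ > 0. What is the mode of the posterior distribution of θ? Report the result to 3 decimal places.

ℓ'(θ) = 14/θ − 4 − 10θ. Setting this to zero and multiplying by θ: 10θ² + 4θ − 14 = 0.
θ = (−4 + √(4² + 4·10·14)) / (2·10) = (−4 + √576) / 20 = (−4 + 24)/20 = 1.
ℓ''(θ) = −14/θ² − 10 < 0, confirming a maximum.

θ̂_MAP = 1.000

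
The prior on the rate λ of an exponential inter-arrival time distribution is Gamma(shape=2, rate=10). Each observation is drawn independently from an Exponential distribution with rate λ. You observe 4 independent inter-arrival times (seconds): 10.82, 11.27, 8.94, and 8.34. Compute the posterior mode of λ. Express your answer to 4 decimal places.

The Exponential(rate=λ) likelihood is ∝ λ^n e^(−λΣtᵢ). Here n = 4 and Σtᵢ = 10.82 + 11.27 + 8.94 + 8.34 = 39.37.
Posterior ∝ λe^(−10λ) · λ^4e^(−39.37λ) = λ^5e^(−49.37λ), i.e. Gamma(6, 49.37).
Mode = (a−1)/b = 5/49.37 ≈ 0.1013.

λ̂_MAP = 0.1013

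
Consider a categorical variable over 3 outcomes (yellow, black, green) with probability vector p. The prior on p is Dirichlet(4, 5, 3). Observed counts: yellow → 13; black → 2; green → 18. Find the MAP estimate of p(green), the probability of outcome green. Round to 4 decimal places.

MAP estimate of p(green) = 0.4762

The posterior is Dirichlet(αᵢ + nᵢ) = Dirichlet(17, 7, 21).
For a Dirichlet(a₁,…,a_K) with all aᵢ > 1, the mode has j-th component (aⱼ − 1)/(Σaᵢ − K).
Here Σaᵢ = 45 and K = 3, so p(green) = (21 − 1)/(45 − 3) = 20/42 ≈ 0.4762.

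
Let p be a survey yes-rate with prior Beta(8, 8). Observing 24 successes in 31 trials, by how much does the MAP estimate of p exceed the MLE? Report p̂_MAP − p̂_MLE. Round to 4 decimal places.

Posterior is Beta(32, 15); MAP = (32−1)/(47−2) = 31/45 ≈ 0.68889.
MLE ignores the prior: p̂_MLE = k/n = 24/31 ≈ 0.77419.
Difference = 31/45 − 24/31 = -119/1395 ≈ -0.0853.

MAP − MLE = -0.0853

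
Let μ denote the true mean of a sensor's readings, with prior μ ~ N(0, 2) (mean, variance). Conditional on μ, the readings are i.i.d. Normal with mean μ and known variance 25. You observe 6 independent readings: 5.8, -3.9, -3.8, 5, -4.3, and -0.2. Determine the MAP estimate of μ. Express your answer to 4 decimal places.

μ̂_MAP = -0.0757

n = 6; x̄ = (5.8 + (-3.9) + (-3.8) + 5 + (-4.3) + (-0.2))/6 = -1.4/6 = -7/30 ≈ -0.2333.
For a Normal prior and Normal likelihood with known variance, the posterior is Normal; its mode equals its mean, the precision-weighted average.
Prior precision 1/σ₀² = 1/2 = 0.5; data precision n/σ² = 6/25 = 0.24.
μ̂ = (0.5·0 + 0.24·(-7/30)) / (0.5 + 0.24) = (-0.056)/0.74 = -14/185 ≈ -0.0757.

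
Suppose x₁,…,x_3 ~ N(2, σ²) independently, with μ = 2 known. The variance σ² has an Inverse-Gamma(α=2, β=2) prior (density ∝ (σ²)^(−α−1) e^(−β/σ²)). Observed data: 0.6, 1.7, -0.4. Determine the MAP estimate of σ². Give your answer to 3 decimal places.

σ̂²_MAP = 1.312

Sum of squared deviations about the known mean: SS = (0.6−2)² + (1.7−2)² + (-0.4−2)² = 7.81.
The Normal likelihood contributes (σ²)^(−n/2) exp(−SS/(2σ²)), so the posterior is Inverse-Gamma(α + n/2, β + SS/2) = Inverse-Gamma(3.5, 5.905).
The mode of Inverse-Gamma(a, b) is b/(a+1) = 5.905/4.5 ≈ 1.312.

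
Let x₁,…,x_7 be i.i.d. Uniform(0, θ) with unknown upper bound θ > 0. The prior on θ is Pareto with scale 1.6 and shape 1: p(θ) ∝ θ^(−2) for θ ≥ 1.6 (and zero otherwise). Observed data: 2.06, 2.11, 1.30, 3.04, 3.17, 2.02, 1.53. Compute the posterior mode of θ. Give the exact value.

The Uniform(0, θ) likelihood is θ^(−n) for θ ≥ max(xᵢ), zero otherwise. Here max(xᵢ) = 3.17.
Posterior ∝ θ^(−2) · θ^(−7) = θ^(−9) on θ ≥ max(1.6, 3.17) = 3.17.
This density is strictly decreasing in θ, so the posterior mode lies at the lower boundary of the support.

θ̂_MAP = 3.17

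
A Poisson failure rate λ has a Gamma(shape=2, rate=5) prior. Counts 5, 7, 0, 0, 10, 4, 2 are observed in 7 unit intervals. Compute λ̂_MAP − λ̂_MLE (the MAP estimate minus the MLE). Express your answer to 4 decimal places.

Σxᵢ = 28. Posterior is Gamma(30, 12); MAP = (30−1)/12 = 29/12 ≈ 2.41667.
MLE = x̄ = 28/7 ≈ 4.00000.
Difference = 29/12 − 28/7 = -19/12 ≈ -1.5833.

MAP − MLE = -1.5833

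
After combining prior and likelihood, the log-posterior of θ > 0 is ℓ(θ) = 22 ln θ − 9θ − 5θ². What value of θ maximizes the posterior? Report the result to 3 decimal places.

ℓ'(θ) = 22/θ − 9 − 10θ. Setting this to zero and multiplying by θ: 10θ² + 9θ − 22 = 0.
θ = (−9 + √(9² + 4·10·22)) / (2·10) = (−9 + √961) / 20 = (−9 + 31)/20 = 11/10.
ℓ''(θ) = −22/θ² − 10 < 0, confirming a maximum.

θ̂_MAP = 1.100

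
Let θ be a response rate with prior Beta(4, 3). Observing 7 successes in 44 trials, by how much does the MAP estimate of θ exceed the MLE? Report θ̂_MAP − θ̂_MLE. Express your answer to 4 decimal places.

MAP − MLE = 0.0450

Posterior is Beta(11, 40); MAP = (11−1)/(51−2) = 10/49 ≈ 0.20408.
MLE ignores the prior: θ̂_MLE = k/n = 7/44 ≈ 0.15909.
Difference = 10/49 − 7/44 = 97/2156 ≈ 0.0450.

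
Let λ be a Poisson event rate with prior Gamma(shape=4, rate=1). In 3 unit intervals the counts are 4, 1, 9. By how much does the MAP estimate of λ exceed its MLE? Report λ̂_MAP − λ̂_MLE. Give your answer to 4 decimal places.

Σxᵢ = 14. Posterior is Gamma(18, 4); MAP = (18−1)/4 = 17/4 ≈ 4.25000.
MLE = x̄ = 14/3 ≈ 4.66667.
Difference = 17/4 − 14/3 = -5/12 ≈ -0.4167.

MAP − MLE = -0.4167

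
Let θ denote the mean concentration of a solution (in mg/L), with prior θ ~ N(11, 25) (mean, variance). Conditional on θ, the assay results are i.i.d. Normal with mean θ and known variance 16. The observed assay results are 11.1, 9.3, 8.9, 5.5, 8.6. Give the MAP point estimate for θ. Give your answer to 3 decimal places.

θ̂_MAP = 8.943

n = 5; x̄ = (11.1 + 9.3 + 8.9 + 5.5 + 8.6)/5 = 43.4/5 = 8.68.
For a Normal prior and Normal likelihood with known variance, the posterior is Normal; its mode equals its mean, the precision-weighted average.
Prior precision 1/σ₀² = 1/25 = 0.04; data precision n/σ² = 5/16 = 0.3125.
θ̂ = (0.04·11 + 0.3125·8.68) / (0.04 + 0.3125) = 3.1525/0.3525 = 1261/141 ≈ 8.943.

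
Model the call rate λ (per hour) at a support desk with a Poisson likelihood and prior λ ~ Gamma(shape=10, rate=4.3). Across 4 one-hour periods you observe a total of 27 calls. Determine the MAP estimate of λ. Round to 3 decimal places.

λ̂_MAP = 4.337

Σxᵢ = 27, n = 4.
Posterior ∝ λ^9e^(−4.3λ) · λ^27e^(−4λ) = λ^36e^(−8.3λ), i.e. Gamma(shape=37, rate=8.3).
The mode of a Gamma(a, b) with a ≥ 1 (shape–rate) is (a−1)/b = 36/8.3 ≈ 4.337.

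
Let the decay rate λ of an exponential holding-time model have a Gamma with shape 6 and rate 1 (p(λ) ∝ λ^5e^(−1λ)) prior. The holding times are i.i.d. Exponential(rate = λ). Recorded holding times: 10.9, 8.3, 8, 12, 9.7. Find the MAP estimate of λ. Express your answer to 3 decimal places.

The Exponential(rate=λ) likelihood is ∝ λ^n e^(−λΣtᵢ). Here n = 5 and Σtᵢ = 10.9 + 8.3 + 8 + 12 + 9.7 = 48.9.
Posterior ∝ λ^5e^(−1λ) · λ^5e^(−48.9λ) = λ^10e^(−49.9λ), i.e. Gamma(11, 49.9).
Mode = (a−1)/b = 10/49.9 ≈ 0.200.

λ̂_MAP = 0.200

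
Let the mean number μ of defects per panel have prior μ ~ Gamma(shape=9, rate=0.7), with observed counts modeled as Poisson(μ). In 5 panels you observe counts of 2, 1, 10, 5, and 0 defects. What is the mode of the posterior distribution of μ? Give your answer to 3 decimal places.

μ̂_MAP = 4.561

Σxᵢ = 2+1+10+5+0 = 18, with n = 5.
Posterior ∝ μ^8e^(−0.7μ) · μ^18e^(−5μ) = μ^26e^(−5.7μ), i.e. Gamma(shape=27, rate=5.7).
The mode of a Gamma(a, b) with a ≥ 1 (shape–rate) is (a−1)/b = 26/5.7 ≈ 4.561.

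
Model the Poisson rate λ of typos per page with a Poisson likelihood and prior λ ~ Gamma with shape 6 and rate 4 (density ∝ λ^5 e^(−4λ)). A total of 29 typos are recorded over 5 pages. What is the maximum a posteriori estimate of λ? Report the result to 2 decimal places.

λ̂_MAP = 3.78

Σxᵢ = 29, n = 5.
Posterior ∝ λ^5e^(−4λ) · λ^29e^(−5λ) = λ^34e^(−9λ), i.e. Gamma(shape=35, rate=9).
The mode of a Gamma(a, b) with a ≥ 1 (shape–rate) is (a−1)/b = 34/9 ≈ 3.78.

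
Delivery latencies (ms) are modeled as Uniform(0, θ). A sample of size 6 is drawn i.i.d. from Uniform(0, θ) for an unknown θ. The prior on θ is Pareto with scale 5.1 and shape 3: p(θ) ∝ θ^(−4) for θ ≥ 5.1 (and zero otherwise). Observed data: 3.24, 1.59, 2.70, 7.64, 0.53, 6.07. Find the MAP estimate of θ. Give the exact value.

θ̂_MAP = 7.64

The Uniform(0, θ) likelihood is θ^(−n) for θ ≥ max(xᵢ), zero otherwise. Here max(xᵢ) = 7.64.
Posterior ∝ θ^(−4) · θ^(−6) = θ^(−10) on θ ≥ max(5.1, 7.64) = 7.64.
This density is strictly decreasing in θ, so the posterior mode lies at the lower boundary of the support.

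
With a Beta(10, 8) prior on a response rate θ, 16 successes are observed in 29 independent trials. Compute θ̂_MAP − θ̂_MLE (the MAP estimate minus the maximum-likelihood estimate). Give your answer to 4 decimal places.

MAP − MLE = 0.0038

Posterior is Beta(26, 21); MAP = (26−1)/(47−2) = 25/45 ≈ 0.55556.
MLE ignores the prior: θ̂_MLE = k/n = 16/29 ≈ 0.55172.
Difference = 25/45 − 16/29 = 1/261 ≈ 0.0038.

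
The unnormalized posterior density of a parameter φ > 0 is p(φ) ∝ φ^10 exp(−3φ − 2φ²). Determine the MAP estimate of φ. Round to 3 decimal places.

φ̂_MAP = 1.250

ℓ'(φ) = 10/φ − 3 − 4φ. Setting this to zero and multiplying by φ: 4φ² + 3φ − 10 = 0.
φ = (−3 + √(3² + 4·4·10)) / (2·4) = (−3 + √169) / 8 = (−3 + 13)/8 = 5/4.
ℓ''(φ) = −10/φ² − 4 < 0, confirming a maximum.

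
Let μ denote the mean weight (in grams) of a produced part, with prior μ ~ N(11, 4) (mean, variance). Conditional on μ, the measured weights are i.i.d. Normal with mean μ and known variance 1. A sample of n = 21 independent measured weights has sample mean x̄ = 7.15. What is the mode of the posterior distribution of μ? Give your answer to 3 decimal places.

μ̂_MAP = 7.195

n = 21, x̄ = 7.15.
For a Normal prior and Normal likelihood with known variance, the posterior is Normal; its mode equals its mean, the precision-weighted average.
Prior precision 1/σ₀² = 1/4 = 0.25; data precision n/σ² = 21/1 = 21.
μ̂ = (0.25·11 + 21·7.15) / (0.25 + 21) = 152.9/21.25 = 3058/425 ≈ 7.195.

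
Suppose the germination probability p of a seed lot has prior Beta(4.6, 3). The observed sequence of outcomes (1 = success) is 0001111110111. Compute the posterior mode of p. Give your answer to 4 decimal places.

p̂_MAP = 0.6774

Prior: Beta(4.6, 3).
Data: 9 successes in 13 trials (from the sequence). The binomial likelihood contributes p^9(1−p)^4, so the posterior is Beta(4.6+9, 3+4) = Beta(13.6, 7).
For Beta(a, b) with a, b > 1 the mode is (a−1)/(a+b−2) = 12.6/18.6 ≈ 0.6774.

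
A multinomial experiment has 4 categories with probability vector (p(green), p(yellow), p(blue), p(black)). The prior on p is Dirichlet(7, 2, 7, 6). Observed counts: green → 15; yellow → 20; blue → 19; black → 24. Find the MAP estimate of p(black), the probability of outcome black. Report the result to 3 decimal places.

MAP estimate of p(black) = 0.302

The posterior is Dirichlet(αᵢ + nᵢ) = Dirichlet(22, 22, 26, 30).
For a Dirichlet(a₁,…,a_K) with all aᵢ > 1, the mode has j-th component (aⱼ − 1)/(Σaᵢ − K).
Here Σaᵢ = 100 and K = 4, so p(black) = (30 − 1)/(100 − 4) = 29/96 ≈ 0.302.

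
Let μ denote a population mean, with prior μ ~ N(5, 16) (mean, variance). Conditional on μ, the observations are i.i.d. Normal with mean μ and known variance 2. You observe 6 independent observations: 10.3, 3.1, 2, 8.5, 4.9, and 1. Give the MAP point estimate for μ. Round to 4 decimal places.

n = 6; x̄ = (10.3 + 3.1 + 2 + 8.5 + 4.9 + 1)/6 = 29.8/6 = 149/30 ≈ 4.9667.
For a Normal prior and Normal likelihood with known variance, the posterior is Normal; its mode equals its mean, the precision-weighted average.
Prior precision 1/σ₀² = 1/16 = 0.0625; data precision n/σ² = 6/2 = 3.
μ̂ = (0.0625·5 + 3·(149/30)) / (0.0625 + 3) = 15.2125/3.0625 = 1217/245 ≈ 4.9673.

μ̂_MAP = 4.9673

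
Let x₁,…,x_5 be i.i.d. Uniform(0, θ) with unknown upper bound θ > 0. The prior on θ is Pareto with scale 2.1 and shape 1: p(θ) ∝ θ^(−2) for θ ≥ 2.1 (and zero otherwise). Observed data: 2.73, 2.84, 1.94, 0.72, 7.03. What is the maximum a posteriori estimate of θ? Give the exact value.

The Uniform(0, θ) likelihood is θ^(−n) for θ ≥ max(xᵢ), zero otherwise. Here max(xᵢ) = 7.03.
Posterior ∝ θ^(−2) · θ^(−5) = θ^(−7) on θ ≥ max(2.1, 7.03) = 7.03.
This density is strictly decreasing in θ, so the posterior mode lies at the lower boundary of the support.

θ̂_MAP = 7.03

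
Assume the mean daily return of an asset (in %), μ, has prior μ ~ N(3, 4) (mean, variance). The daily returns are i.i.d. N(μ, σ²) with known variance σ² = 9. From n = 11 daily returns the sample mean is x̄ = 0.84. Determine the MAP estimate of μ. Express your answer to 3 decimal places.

n = 11, x̄ = 0.84.
For a Normal prior and Normal likelihood with known variance, the posterior is Normal; its mode equals its mean, the precision-weighted average.
Prior precision 1/σ₀² = 1/4 = 0.25; data precision n/σ² = 11/9.
μ̂ = (0.25·3 + (11/9)·0.84) / (0.25 + 11/9) = (533/300)/(53/36) = 1599/1325 ≈ 1.207.

μ̂_MAP = 1.207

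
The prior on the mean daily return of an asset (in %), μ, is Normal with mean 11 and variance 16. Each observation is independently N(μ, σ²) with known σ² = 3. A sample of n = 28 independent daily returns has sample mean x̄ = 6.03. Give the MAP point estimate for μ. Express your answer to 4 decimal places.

n = 28, x̄ = 6.03.
For a Normal prior and Normal likelihood with known variance, the posterior is Normal; its mode equals its mean, the precision-weighted average.
Prior precision 1/σ₀² = 1/16 = 0.0625; data precision n/σ² = 28/3.
μ̂ = (0.0625·11 + (28/3)·6.03) / (0.0625 + 28/3) = 56.9675/(451/48) = 68361/11275 ≈ 6.0631.

μ̂_MAP = 6.0631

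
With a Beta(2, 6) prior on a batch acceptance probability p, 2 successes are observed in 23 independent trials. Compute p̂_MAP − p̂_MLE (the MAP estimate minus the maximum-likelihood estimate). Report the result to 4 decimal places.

MAP − MLE = 0.0165

Posterior is Beta(4, 27); MAP = (4−1)/(31−2) = 3/29 ≈ 0.10345.
MLE ignores the prior: p̂_MLE = k/n = 2/23 ≈ 0.08696.
Difference = 3/29 − 2/23 = 11/667 ≈ 0.0165.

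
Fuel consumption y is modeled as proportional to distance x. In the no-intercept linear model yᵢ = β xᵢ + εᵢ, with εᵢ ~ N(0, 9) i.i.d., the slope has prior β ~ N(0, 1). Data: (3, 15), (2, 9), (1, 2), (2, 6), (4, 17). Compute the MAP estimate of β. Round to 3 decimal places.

β̂_MAP = 3.372

log p(β | y) = −Σ(yᵢ − βxᵢ)²/(2·9) − β²/(2·1) + const.
Setting the derivative to zero: Σxᵢ(yᵢ − βxᵢ)/9 − β/1 = 0, so β = Σxᵢyᵢ / (Σxᵢ² + σ²/τ²).
Σxᵢyᵢ = 3·15 + 2·9 + 1·2 + 2·6 + 4·17 = 145; Σxᵢ² = 34; σ²/τ² = 9.
β̂_MAP = 145 / (34 + 9) = 145/43 ≈ 3.372.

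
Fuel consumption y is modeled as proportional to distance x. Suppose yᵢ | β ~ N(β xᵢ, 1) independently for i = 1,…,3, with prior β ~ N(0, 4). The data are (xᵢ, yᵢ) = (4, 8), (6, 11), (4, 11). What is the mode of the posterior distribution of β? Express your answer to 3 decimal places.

log p(β | y) = −Σ(yᵢ − βxᵢ)²/(2·1) − β²/(2·4) + const.
Setting the derivative to zero: Σxᵢ(yᵢ − βxᵢ)/1 − β/4 = 0, so β = Σxᵢyᵢ / (Σxᵢ² + σ²/τ²).
Σxᵢyᵢ = 4·8 + 6·11 + 4·11 = 142; Σxᵢ² = 68; σ²/τ² = 0.25.
β̂_MAP = 142 / (68 + 0.25) = 142/68.25 ≈ 2.081.

β̂_MAP = 2.081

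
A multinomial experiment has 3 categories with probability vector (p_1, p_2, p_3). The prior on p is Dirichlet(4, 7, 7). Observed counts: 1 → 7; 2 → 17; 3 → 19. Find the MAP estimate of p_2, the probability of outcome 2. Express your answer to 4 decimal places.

The posterior is Dirichlet(αᵢ + nᵢ) = Dirichlet(11, 24, 26).
For a Dirichlet(a₁,…,a_K) with all aᵢ > 1, the mode has j-th component (aⱼ − 1)/(Σaᵢ − K).
Here Σaᵢ = 61 and K = 3, so p_2 = (24 − 1)/(61 − 3) = 23/58 ≈ 0.3966.

MAP estimate: 0.3966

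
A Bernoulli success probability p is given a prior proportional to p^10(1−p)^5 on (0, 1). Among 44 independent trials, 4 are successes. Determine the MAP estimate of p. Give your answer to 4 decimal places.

The prior density ∝ p^10(1−p)^5 is the kernel of Beta(11, 6).
Data: 4 successes in 44 trials. The binomial likelihood contributes p^4(1−p)^40, so the posterior is Beta(11+4, 6+40) = Beta(15, 46).
For Beta(a, b) with a, b > 1 the mode is (a−1)/(a+b−2) = 14/59 ≈ 0.2373.

p̂_MAP = 0.2373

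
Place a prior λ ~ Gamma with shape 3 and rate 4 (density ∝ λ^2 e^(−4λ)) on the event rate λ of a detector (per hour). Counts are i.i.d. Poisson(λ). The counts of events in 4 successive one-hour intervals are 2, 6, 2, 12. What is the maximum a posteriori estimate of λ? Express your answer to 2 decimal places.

λ̂_MAP = 3.00

Σxᵢ = 2+6+2+12 = 22, with n = 4.
Posterior ∝ λ^2e^(−4λ) · λ^22e^(−4λ) = λ^24e^(−8λ), i.e. Gamma(shape=25, rate=8).
The mode of a Gamma(a, b) with a ≥ 1 (shape–rate) is (a−1)/b = 24/8 ≈ 3.00.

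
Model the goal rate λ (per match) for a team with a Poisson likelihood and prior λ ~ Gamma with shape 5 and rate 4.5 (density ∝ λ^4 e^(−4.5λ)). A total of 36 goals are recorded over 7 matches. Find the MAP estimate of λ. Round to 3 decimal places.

λ̂_MAP = 3.478

Σxᵢ = 36, n = 7.
Posterior ∝ λ^4e^(−4.5λ) · λ^36e^(−7λ) = λ^40e^(−11.5λ), i.e. Gamma(shape=41, rate=11.5).
The mode of a Gamma(a, b) with a ≥ 1 (shape–rate) is (a−1)/b = 40/11.5 ≈ 3.478.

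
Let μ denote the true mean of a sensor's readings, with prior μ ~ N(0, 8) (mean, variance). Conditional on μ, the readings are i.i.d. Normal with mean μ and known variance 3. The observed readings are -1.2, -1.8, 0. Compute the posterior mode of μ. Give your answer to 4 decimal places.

μ̂_MAP = -0.8889

n = 3; x̄ = ((-1.2) + (-1.8) + 0)/3 = -3/3 = -1.
For a Normal prior and Normal likelihood with known variance, the posterior is Normal; its mode equals its mean, the precision-weighted average.
Prior precision 1/σ₀² = 1/8 = 0.125; data precision n/σ² = 3/3 = 1.
μ̂ = (0.125·0 + 1·(-1)) / (0.125 + 1) = (-1)/1.125 = -8/9 ≈ -0.8889.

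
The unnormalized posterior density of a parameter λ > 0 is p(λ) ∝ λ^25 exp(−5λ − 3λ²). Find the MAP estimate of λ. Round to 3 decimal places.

λ̂_MAP = 1.667

ℓ'(λ) = 25/λ − 5 − 6λ. Setting this to zero and multiplying by λ: 6λ² + 5λ − 25 = 0.
λ = (−5 + √(5² + 4·6·25)) / (2·6) = (−5 + √625) / 12 = (−5 + 25)/12 = 5/3.
ℓ''(λ) = −25/λ² − 6 < 0, confirming a maximum.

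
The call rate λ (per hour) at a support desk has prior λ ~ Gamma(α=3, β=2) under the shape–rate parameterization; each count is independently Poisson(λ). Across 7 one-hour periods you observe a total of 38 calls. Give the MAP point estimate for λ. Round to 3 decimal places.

Σxᵢ = 38, n = 7.
Posterior ∝ λ^2e^(−2λ) · λ^38e^(−7λ) = λ^40e^(−9λ), i.e. Gamma(shape=41, rate=9).
The mode of a Gamma(a, b) with a ≥ 1 (shape–rate) is (a−1)/b = 40/9 ≈ 4.444.

λ̂_MAP = 4.444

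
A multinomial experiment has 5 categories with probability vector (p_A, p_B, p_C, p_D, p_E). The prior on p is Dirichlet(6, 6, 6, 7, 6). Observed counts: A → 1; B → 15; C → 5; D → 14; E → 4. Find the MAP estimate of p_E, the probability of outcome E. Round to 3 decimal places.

The posterior is Dirichlet(αᵢ + nᵢ) = Dirichlet(7, 21, 11, 21, 10).
For a Dirichlet(a₁,…,a_K) with all aᵢ > 1, the mode has j-th component (aⱼ − 1)/(Σaᵢ − K).
Here Σaᵢ = 70 and K = 5, so p_E = (10 − 1)/(70 − 5) = 9/65 ≈ 0.138.

MAP estimate of p_E = 0.138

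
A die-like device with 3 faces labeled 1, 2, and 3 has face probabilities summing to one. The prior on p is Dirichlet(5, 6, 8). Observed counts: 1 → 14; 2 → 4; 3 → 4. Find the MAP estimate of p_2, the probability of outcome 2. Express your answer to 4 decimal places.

The posterior is Dirichlet(αᵢ + nᵢ) = Dirichlet(19, 10, 12).
For a Dirichlet(a₁,…,a_K) with all aᵢ > 1, the mode has j-th component (aⱼ − 1)/(Σaᵢ − K).
Here Σaᵢ = 41 and K = 3, so p_2 = (10 − 1)/(41 − 3) = 9/38 ≈ 0.2368.

MAP estimate: 0.2368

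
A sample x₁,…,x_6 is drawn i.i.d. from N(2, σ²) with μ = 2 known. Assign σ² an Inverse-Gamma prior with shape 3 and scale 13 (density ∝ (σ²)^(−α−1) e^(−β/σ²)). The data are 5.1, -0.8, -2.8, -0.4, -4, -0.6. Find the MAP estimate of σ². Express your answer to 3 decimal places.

Sum of squared deviations about the known mean: SS = (5.1−2)² + (-0.8−2)² + (-2.8−2)² + (-0.4−2)² + (-4−2)² + (-0.6−2)² = 89.01.
The Normal likelihood contributes (σ²)^(−n/2) exp(−SS/(2σ²)), so the posterior is Inverse-Gamma(α + n/2, β + SS/2) = Inverse-Gamma(6, 57.505).
The mode of Inverse-Gamma(a, b) is b/(a+1) = 57.505/7 ≈ 8.215.

σ̂²_MAP = 8.215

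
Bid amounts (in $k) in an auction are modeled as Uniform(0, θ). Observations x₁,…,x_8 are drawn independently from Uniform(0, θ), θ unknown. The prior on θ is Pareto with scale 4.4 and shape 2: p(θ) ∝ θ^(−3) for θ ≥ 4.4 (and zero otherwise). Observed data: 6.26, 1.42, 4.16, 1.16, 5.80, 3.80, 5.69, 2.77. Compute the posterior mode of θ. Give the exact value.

The Uniform(0, θ) likelihood is θ^(−n) for θ ≥ max(xᵢ), zero otherwise. Here max(xᵢ) = 6.26.
Posterior ∝ θ^(−3) · θ^(−8) = θ^(−11) on θ ≥ max(4.4, 6.26) = 6.26.
This density is strictly decreasing in θ, so the posterior mode lies at the lower boundary of the support.

θ̂_MAP = 6.26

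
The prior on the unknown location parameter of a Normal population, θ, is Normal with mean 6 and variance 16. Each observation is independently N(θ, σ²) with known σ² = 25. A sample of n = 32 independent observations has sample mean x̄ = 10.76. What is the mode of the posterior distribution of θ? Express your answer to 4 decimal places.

n = 32, x̄ = 10.76.
For a Normal prior and Normal likelihood with known variance, the posterior is Normal; its mode equals its mean, the precision-weighted average.
Prior precision 1/σ₀² = 1/16 = 0.0625; data precision n/σ² = 32/25 = 1.28.
θ̂ = (0.0625·6 + 1.28·10.76) / (0.0625 + 1.28) = 14.1478/1.3425 = 141478/13425 ≈ 10.5384.

θ̂_MAP = 10.5384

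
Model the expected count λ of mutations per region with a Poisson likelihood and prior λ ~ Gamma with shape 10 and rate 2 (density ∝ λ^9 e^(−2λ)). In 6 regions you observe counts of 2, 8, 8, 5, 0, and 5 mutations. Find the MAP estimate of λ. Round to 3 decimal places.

Σxᵢ = 2+8+8+5+0+5 = 28, with n = 6.
Posterior ∝ λ^9e^(−2λ) · λ^28e^(−6λ) = λ^37e^(−8λ), i.e. Gamma(shape=38, rate=8).
The mode of a Gamma(a, b) with a ≥ 1 (shape–rate) is (a−1)/b = 37/8 ≈ 4.625.

λ̂_MAP = 4.625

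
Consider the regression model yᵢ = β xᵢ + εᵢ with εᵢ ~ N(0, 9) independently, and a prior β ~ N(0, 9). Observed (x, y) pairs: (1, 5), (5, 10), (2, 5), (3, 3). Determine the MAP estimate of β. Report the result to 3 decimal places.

β̂_MAP = 1.850

log p(β | y) = −Σ(yᵢ − βxᵢ)²/(2·9) − β²/(2·9) + const.
Setting the derivative to zero: Σxᵢ(yᵢ − βxᵢ)/9 − β/9 = 0, so β = Σxᵢyᵢ / (Σxᵢ² + σ²/τ²).
Σxᵢyᵢ = 1·5 + 5·10 + 2·5 + 3·3 = 74; Σxᵢ² = 39; σ²/τ² = 1.
β̂_MAP = 74 / (39 + 1) = 74/40 ≈ 1.850.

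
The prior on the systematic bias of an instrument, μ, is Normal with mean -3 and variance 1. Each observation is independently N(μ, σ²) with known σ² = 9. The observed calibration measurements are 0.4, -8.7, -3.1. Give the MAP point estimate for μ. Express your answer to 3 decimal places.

μ̂_MAP = -3.200

n = 3; x̄ = (0.4 + (-8.7) + (-3.1))/3 = -11.4/3 = -3.8.
For a Normal prior and Normal likelihood with known variance, the posterior is Normal; its mode equals its mean, the precision-weighted average.
Prior precision 1/σ₀² = 1/1 = 1; data precision n/σ² = 3/9 = 1/3.
μ̂ = (1·(-3) + (1/3)·(-3.8)) / (1 + 1/3) = (-64/15)/(4/3) = -3.200.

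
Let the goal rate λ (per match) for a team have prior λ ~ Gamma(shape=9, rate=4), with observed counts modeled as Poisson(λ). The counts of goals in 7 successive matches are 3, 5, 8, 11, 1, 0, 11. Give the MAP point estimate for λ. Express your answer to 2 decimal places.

Σxᵢ = 3+5+8+11+1+0+11 = 39, with n = 7.
Posterior ∝ λ^8e^(−4λ) · λ^39e^(−7λ) = λ^47e^(−11λ), i.e. Gamma(shape=48, rate=11).
The mode of a Gamma(a, b) with a ≥ 1 (shape–rate) is (a−1)/b = 47/11 ≈ 4.27.

λ̂_MAP = 4.27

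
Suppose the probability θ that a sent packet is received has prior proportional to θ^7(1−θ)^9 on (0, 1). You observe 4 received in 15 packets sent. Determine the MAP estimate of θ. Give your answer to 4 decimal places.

The prior density ∝ θ^7(1−θ)^9 is the kernel of Beta(8, 10).
Data: 4 successes in 15 trials. The binomial likelihood contributes θ^4(1−θ)^11, so the posterior is Beta(8+4, 10+11) = Beta(12, 21).
For Beta(a, b) with a, b > 1 the mode is (a−1)/(a+b−2) = 11/31 ≈ 0.3548.

θ̂_MAP = 0.3548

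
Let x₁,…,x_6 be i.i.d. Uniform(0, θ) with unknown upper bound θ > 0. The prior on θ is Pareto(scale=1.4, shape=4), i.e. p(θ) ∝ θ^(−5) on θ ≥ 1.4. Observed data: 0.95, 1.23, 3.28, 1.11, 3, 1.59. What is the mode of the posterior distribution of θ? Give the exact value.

The Uniform(0, θ) likelihood is θ^(−n) for θ ≥ max(xᵢ), zero otherwise. Here max(xᵢ) = 3.28.
Posterior ∝ θ^(−5) · θ^(−6) = θ^(−11) on θ ≥ max(1.4, 3.28) = 3.28.
This density is strictly decreasing in θ, so the posterior mode lies at the lower boundary of the support.

θ̂_MAP = 3.28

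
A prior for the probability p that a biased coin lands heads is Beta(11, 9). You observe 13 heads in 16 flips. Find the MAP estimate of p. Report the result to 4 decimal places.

Prior: Beta(11, 9).
Data: 13 successes in 16 trials. The binomial likelihood contributes p^13(1−p)^3, so the posterior is Beta(11+13, 9+3) = Beta(24, 12).
For Beta(a, b) with a, b > 1 the mode is (a−1)/(a+b−2) = 23/34 ≈ 0.6765.

p̂_MAP = 0.6765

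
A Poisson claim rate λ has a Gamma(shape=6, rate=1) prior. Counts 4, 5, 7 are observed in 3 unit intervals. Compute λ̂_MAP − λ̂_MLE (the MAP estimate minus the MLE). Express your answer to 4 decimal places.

MAP − MLE = -0.0833

Σxᵢ = 16. Posterior is Gamma(22, 4); MAP = (22−1)/4 = 21/4 ≈ 5.25000.
MLE = x̄ = 16/3 ≈ 5.33333.
Difference = 21/4 − 16/3 = -1/12 ≈ -0.0833.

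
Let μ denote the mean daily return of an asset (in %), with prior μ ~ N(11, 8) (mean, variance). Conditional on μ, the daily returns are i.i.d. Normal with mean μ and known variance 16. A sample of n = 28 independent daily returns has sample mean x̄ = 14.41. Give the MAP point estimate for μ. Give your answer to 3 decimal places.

μ̂_MAP = 14.183

n = 28, x̄ = 14.41.
For a Normal prior and Normal likelihood with known variance, the posterior is Normal; its mode equals its mean, the precision-weighted average.
Prior precision 1/σ₀² = 1/8 = 0.125; data precision n/σ² = 28/16 = 1.75.
μ̂ = (0.125·11 + 1.75·14.41) / (0.125 + 1.75) = 26.5925/1.875 = 10637/750 ≈ 14.183.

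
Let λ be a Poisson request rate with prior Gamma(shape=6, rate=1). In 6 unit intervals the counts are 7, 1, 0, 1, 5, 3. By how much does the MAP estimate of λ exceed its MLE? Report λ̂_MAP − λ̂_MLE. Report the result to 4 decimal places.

Σxᵢ = 17. Posterior is Gamma(23, 7); MAP = (23−1)/7 = 22/7 ≈ 3.14286.
MLE = x̄ = 17/6 ≈ 2.83333.
Difference = 22/7 − 17/6 = 13/42 ≈ 0.3095.

MAP − MLE = 0.3095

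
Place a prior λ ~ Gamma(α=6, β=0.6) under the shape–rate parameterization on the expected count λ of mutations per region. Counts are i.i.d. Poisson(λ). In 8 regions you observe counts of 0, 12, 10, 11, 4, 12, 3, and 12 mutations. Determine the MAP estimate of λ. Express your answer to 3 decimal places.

λ̂_MAP = 8.023

Σxᵢ = 0+12+10+11+4+12+3+12 = 64, with n = 8.
Posterior ∝ λ^5e^(−0.6λ) · λ^64e^(−8λ) = λ^69e^(−8.6λ), i.e. Gamma(shape=70, rate=8.6).
The mode of a Gamma(a, b) with a ≥ 1 (shape–rate) is (a−1)/b = 69/8.6 ≈ 8.023.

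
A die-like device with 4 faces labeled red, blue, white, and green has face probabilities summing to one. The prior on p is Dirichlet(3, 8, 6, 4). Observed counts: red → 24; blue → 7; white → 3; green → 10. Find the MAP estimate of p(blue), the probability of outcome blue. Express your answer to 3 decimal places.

MAP estimate of p(blue) = 0.230

The posterior is Dirichlet(αᵢ + nᵢ) = Dirichlet(27, 15, 9, 14).
For a Dirichlet(a₁,…,a_K) with all aᵢ > 1, the mode has j-th component (aⱼ − 1)/(Σaᵢ − K).
Here Σaᵢ = 65 and K = 4, so p(blue) = (15 − 1)/(65 − 4) = 14/61 ≈ 0.230.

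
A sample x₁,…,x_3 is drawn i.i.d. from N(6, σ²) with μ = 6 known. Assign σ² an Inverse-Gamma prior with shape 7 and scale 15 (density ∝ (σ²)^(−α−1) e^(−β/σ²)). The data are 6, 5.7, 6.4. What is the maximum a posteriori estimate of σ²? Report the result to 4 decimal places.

σ̂²_MAP = 1.5921

Sum of squared deviations about the known mean: SS = (6−6)² + (5.7−6)² + (6.4−6)² = 0.25.
The Normal likelihood contributes (σ²)^(−n/2) exp(−SS/(2σ²)), so the posterior is Inverse-Gamma(α + n/2, β + SS/2) = Inverse-Gamma(8.5, 15.125).
The mode of Inverse-Gamma(a, b) is b/(a+1) = 15.125/9.5 ≈ 1.5921.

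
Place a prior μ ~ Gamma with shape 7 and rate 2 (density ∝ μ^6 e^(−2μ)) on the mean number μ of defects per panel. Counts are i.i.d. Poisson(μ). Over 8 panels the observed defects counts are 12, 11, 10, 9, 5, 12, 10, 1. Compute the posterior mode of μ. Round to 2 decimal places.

μ̂_MAP = 7.60

Σxᵢ = 12+11+10+9+5+12+10+1 = 70, with n = 8.
Posterior ∝ μ^6e^(−2μ) · μ^70e^(−8μ) = μ^76e^(−10μ), i.e. Gamma(shape=77, rate=10).
The mode of a Gamma(a, b) with a ≥ 1 (shape–rate) is (a−1)/b = 76/10 ≈ 7.60.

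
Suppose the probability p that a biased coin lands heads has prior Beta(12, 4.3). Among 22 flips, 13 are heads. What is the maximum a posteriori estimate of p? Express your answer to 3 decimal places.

p̂_MAP = 0.661

Prior: Beta(12, 4.3).
Data: 13 successes in 22 trials. The binomial likelihood contributes p^13(1−p)^9, so the posterior is Beta(12+13, 4.3+9) = Beta(25, 13.3).
For Beta(a, b) with a, b > 1 the mode is (a−1)/(a+b−2) = 24/36.3 ≈ 0.661.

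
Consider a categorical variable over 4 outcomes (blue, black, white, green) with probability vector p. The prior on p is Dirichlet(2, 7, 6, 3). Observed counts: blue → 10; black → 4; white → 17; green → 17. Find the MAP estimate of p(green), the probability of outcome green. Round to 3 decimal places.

The posterior is Dirichlet(αᵢ + nᵢ) = Dirichlet(12, 11, 23, 20).
For a Dirichlet(a₁,…,a_K) with all aᵢ > 1, the mode has j-th component (aⱼ − 1)/(Σaᵢ − K).
Here Σaᵢ = 66 and K = 4, so p(green) = (20 − 1)/(66 − 4) = 19/62 ≈ 0.306.

MAP estimate of p(green) = 0.306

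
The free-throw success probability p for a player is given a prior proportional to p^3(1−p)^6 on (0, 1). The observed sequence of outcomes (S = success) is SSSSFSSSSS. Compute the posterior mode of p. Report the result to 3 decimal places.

The prior density ∝ p^3(1−p)^6 is the kernel of Beta(4, 7).
Data: 9 successes in 10 trials (from the sequence). The binomial likelihood contributes p^9(1−p)^1, so the posterior is Beta(4+9, 7+1) = Beta(13, 8).
For Beta(a, b) with a, b > 1 the mode is (a−1)/(a+b−2) = 12/19 ≈ 0.632.

p̂_MAP = 0.632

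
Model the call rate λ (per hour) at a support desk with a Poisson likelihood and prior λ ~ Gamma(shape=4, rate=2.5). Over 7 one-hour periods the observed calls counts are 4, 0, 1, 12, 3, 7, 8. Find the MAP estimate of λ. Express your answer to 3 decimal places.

λ̂_MAP = 4.000

Σxᵢ = 4+0+1+12+3+7+8 = 35, with n = 7.
Posterior ∝ λ^3e^(−2.5λ) · λ^35e^(−7λ) = λ^38e^(−9.5λ), i.e. Gamma(shape=39, rate=9.5).
The mode of a Gamma(a, b) with a ≥ 1 (shape–rate) is (a−1)/b = 38/9.5 ≈ 4.000.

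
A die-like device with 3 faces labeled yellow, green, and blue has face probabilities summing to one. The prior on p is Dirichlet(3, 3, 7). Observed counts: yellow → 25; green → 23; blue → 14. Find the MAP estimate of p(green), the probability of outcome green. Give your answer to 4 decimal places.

The posterior is Dirichlet(αᵢ + nᵢ) = Dirichlet(28, 26, 21).
For a Dirichlet(a₁,…,a_K) with all aᵢ > 1, the mode has j-th component (aⱼ − 1)/(Σaᵢ − K).
Here Σaᵢ = 75 and K = 3, so p(green) = (26 − 1)/(75 − 3) = 25/72 ≈ 0.3472.

MAP estimate of p(green) = 0.3472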